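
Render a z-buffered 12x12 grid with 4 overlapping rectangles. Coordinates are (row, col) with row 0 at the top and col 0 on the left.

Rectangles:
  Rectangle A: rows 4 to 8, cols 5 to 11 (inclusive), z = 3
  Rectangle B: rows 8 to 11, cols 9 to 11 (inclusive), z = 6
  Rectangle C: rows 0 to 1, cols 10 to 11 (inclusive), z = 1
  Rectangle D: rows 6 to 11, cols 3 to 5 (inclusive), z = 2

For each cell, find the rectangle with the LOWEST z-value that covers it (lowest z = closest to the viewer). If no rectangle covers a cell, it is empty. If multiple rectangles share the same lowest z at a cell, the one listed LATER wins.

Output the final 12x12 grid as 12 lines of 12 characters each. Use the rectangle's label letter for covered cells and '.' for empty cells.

..........CC
..........CC
............
............
.....AAAAAAA
.....AAAAAAA
...DDDAAAAAA
...DDDAAAAAA
...DDDAAAAAA
...DDD...BBB
...DDD...BBB
...DDD...BBB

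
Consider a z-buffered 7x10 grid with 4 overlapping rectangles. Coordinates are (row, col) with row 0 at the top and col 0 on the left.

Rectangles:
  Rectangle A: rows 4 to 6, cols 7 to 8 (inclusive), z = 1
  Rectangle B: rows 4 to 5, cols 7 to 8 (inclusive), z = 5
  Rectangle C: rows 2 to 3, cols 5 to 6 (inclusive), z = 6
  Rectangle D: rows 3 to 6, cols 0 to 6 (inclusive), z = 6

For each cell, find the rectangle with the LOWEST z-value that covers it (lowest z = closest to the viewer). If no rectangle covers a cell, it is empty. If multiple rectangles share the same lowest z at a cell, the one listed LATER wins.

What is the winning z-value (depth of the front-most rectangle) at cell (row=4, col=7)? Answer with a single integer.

Answer: 1

Derivation:
Check cell (4,7):
  A: rows 4-6 cols 7-8 z=1 -> covers; best now A (z=1)
  B: rows 4-5 cols 7-8 z=5 -> covers; best now A (z=1)
  C: rows 2-3 cols 5-6 -> outside (row miss)
  D: rows 3-6 cols 0-6 -> outside (col miss)
Winner: A at z=1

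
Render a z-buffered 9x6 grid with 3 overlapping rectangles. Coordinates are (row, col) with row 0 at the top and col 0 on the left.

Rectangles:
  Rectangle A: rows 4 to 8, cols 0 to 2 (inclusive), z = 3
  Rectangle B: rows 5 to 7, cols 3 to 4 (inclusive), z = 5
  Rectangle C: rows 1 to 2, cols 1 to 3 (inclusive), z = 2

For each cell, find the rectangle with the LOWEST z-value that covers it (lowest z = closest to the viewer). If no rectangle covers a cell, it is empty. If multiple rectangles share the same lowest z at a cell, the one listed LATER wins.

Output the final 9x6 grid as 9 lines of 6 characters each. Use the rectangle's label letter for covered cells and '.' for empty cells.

......
.CCC..
.CCC..
......
AAA...
AAABB.
AAABB.
AAABB.
AAA...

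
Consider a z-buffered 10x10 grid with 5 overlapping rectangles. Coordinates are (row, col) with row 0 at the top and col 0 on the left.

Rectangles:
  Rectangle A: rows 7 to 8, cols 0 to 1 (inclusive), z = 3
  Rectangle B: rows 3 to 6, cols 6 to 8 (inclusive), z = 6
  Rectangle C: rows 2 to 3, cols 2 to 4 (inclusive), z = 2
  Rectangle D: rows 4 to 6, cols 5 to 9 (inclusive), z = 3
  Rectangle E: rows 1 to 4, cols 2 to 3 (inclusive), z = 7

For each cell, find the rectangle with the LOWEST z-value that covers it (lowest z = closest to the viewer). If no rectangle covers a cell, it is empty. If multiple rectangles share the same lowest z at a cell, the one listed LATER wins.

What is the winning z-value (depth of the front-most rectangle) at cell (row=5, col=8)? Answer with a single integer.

Answer: 3

Derivation:
Check cell (5,8):
  A: rows 7-8 cols 0-1 -> outside (row miss)
  B: rows 3-6 cols 6-8 z=6 -> covers; best now B (z=6)
  C: rows 2-3 cols 2-4 -> outside (row miss)
  D: rows 4-6 cols 5-9 z=3 -> covers; best now D (z=3)
  E: rows 1-4 cols 2-3 -> outside (row miss)
Winner: D at z=3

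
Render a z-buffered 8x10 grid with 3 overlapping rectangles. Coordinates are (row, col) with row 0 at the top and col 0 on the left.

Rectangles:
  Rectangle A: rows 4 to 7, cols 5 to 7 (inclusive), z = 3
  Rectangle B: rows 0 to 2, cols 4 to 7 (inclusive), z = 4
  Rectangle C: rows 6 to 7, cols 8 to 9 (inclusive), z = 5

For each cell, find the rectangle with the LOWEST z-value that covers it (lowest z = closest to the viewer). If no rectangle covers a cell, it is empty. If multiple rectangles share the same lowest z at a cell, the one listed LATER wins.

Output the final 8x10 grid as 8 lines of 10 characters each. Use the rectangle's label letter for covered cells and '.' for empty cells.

....BBBB..
....BBBB..
....BBBB..
..........
.....AAA..
.....AAA..
.....AAACC
.....AAACC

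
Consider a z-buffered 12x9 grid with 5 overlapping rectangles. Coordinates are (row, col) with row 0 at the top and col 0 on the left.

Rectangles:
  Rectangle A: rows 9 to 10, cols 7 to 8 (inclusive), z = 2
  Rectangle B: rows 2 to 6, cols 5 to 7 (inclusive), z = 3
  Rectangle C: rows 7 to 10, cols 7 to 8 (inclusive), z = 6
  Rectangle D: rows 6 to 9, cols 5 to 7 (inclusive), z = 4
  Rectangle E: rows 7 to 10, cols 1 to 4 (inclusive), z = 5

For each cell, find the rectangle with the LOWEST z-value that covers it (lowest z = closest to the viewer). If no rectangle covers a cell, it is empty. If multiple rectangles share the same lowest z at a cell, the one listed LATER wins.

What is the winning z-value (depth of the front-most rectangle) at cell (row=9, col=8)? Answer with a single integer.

Check cell (9,8):
  A: rows 9-10 cols 7-8 z=2 -> covers; best now A (z=2)
  B: rows 2-6 cols 5-7 -> outside (row miss)
  C: rows 7-10 cols 7-8 z=6 -> covers; best now A (z=2)
  D: rows 6-9 cols 5-7 -> outside (col miss)
  E: rows 7-10 cols 1-4 -> outside (col miss)
Winner: A at z=2

Answer: 2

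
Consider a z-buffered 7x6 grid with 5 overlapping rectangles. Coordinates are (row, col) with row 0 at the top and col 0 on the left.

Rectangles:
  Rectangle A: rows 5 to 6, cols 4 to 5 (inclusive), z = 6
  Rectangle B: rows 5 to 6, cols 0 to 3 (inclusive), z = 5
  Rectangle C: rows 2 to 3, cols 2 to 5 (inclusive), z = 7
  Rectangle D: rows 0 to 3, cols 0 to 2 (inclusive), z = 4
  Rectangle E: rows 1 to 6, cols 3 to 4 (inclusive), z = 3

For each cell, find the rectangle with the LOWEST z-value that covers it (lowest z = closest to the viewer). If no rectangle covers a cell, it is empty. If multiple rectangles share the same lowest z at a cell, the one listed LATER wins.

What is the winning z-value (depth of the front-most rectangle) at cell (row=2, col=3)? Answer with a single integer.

Answer: 3

Derivation:
Check cell (2,3):
  A: rows 5-6 cols 4-5 -> outside (row miss)
  B: rows 5-6 cols 0-3 -> outside (row miss)
  C: rows 2-3 cols 2-5 z=7 -> covers; best now C (z=7)
  D: rows 0-3 cols 0-2 -> outside (col miss)
  E: rows 1-6 cols 3-4 z=3 -> covers; best now E (z=3)
Winner: E at z=3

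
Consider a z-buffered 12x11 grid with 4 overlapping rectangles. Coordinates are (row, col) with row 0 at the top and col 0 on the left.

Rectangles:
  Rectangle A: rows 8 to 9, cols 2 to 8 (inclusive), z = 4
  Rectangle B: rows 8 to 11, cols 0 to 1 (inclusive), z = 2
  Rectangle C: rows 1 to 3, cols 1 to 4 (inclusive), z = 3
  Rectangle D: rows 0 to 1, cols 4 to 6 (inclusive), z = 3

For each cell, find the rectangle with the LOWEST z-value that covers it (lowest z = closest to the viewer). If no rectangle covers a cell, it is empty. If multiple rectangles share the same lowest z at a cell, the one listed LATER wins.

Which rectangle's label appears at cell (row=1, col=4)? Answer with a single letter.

Answer: D

Derivation:
Check cell (1,4):
  A: rows 8-9 cols 2-8 -> outside (row miss)
  B: rows 8-11 cols 0-1 -> outside (row miss)
  C: rows 1-3 cols 1-4 z=3 -> covers; best now C (z=3)
  D: rows 0-1 cols 4-6 z=3 -> covers; best now D (z=3)
Winner: D at z=3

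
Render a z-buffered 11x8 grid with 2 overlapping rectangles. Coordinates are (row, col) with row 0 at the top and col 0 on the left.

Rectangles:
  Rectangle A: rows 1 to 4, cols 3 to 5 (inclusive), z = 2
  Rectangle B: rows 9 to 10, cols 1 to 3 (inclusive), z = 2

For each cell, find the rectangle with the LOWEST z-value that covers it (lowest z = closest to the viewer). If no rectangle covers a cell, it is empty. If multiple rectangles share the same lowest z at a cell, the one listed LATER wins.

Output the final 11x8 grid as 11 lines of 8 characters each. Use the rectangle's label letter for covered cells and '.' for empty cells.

........
...AAA..
...AAA..
...AAA..
...AAA..
........
........
........
........
.BBB....
.BBB....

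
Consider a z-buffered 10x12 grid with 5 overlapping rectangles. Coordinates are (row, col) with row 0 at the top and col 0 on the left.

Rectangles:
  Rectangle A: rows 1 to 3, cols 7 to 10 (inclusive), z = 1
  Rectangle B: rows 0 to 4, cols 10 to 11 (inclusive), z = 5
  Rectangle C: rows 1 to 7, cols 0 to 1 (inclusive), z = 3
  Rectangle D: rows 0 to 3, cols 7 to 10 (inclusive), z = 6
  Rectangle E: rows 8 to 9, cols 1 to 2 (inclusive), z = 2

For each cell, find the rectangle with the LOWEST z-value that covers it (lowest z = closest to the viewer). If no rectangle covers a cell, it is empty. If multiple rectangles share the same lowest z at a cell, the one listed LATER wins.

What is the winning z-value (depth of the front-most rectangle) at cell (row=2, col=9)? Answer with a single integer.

Check cell (2,9):
  A: rows 1-3 cols 7-10 z=1 -> covers; best now A (z=1)
  B: rows 0-4 cols 10-11 -> outside (col miss)
  C: rows 1-7 cols 0-1 -> outside (col miss)
  D: rows 0-3 cols 7-10 z=6 -> covers; best now A (z=1)
  E: rows 8-9 cols 1-2 -> outside (row miss)
Winner: A at z=1

Answer: 1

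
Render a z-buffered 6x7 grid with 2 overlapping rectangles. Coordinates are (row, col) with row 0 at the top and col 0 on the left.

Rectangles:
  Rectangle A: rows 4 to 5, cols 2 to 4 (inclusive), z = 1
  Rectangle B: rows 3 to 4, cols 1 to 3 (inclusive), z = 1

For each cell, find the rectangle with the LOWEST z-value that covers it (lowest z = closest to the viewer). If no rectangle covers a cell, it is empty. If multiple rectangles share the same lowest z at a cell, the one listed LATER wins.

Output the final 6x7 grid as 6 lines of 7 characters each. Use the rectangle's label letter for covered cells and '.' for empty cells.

.......
.......
.......
.BBB...
.BBBA..
..AAA..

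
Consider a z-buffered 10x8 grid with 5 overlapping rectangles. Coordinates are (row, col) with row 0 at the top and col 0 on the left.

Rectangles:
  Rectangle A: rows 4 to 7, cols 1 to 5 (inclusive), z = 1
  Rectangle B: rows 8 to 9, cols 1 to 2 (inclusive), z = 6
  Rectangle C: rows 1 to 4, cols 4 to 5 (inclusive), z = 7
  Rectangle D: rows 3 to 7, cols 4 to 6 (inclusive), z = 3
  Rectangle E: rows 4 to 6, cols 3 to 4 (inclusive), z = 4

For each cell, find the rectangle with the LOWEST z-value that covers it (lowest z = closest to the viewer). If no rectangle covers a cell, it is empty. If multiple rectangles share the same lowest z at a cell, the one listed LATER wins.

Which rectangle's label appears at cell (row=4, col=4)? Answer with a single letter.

Check cell (4,4):
  A: rows 4-7 cols 1-5 z=1 -> covers; best now A (z=1)
  B: rows 8-9 cols 1-2 -> outside (row miss)
  C: rows 1-4 cols 4-5 z=7 -> covers; best now A (z=1)
  D: rows 3-7 cols 4-6 z=3 -> covers; best now A (z=1)
  E: rows 4-6 cols 3-4 z=4 -> covers; best now A (z=1)
Winner: A at z=1

Answer: A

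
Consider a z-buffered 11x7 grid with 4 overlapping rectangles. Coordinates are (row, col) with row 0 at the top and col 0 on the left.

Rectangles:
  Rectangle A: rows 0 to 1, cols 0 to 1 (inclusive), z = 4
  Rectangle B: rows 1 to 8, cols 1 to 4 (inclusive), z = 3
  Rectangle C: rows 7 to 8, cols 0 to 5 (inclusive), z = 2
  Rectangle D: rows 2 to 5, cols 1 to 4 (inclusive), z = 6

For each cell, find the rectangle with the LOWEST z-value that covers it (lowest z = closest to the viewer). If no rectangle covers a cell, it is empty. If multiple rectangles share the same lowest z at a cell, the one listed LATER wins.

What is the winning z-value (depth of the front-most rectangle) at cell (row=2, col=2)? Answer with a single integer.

Answer: 3

Derivation:
Check cell (2,2):
  A: rows 0-1 cols 0-1 -> outside (row miss)
  B: rows 1-8 cols 1-4 z=3 -> covers; best now B (z=3)
  C: rows 7-8 cols 0-5 -> outside (row miss)
  D: rows 2-5 cols 1-4 z=6 -> covers; best now B (z=3)
Winner: B at z=3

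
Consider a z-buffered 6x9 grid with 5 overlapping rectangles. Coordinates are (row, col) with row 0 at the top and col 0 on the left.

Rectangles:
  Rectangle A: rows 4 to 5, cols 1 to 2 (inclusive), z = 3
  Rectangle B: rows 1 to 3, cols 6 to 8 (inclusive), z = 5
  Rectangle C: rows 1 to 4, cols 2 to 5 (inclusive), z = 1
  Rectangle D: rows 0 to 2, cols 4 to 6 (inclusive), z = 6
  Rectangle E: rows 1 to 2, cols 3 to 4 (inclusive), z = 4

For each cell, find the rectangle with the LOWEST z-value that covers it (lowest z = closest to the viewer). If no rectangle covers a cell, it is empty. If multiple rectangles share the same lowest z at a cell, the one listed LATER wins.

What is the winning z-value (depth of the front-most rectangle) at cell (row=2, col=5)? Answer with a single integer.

Check cell (2,5):
  A: rows 4-5 cols 1-2 -> outside (row miss)
  B: rows 1-3 cols 6-8 -> outside (col miss)
  C: rows 1-4 cols 2-5 z=1 -> covers; best now C (z=1)
  D: rows 0-2 cols 4-6 z=6 -> covers; best now C (z=1)
  E: rows 1-2 cols 3-4 -> outside (col miss)
Winner: C at z=1

Answer: 1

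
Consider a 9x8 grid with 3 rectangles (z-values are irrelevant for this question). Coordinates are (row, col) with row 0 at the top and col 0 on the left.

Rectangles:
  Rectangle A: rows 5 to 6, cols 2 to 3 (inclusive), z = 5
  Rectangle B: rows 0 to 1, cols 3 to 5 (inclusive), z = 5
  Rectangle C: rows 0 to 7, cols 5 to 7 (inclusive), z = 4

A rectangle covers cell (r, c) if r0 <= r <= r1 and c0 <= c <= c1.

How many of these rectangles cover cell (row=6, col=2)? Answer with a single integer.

Check cell (6,2):
  A: rows 5-6 cols 2-3 -> covers
  B: rows 0-1 cols 3-5 -> outside (row miss)
  C: rows 0-7 cols 5-7 -> outside (col miss)
Count covering = 1

Answer: 1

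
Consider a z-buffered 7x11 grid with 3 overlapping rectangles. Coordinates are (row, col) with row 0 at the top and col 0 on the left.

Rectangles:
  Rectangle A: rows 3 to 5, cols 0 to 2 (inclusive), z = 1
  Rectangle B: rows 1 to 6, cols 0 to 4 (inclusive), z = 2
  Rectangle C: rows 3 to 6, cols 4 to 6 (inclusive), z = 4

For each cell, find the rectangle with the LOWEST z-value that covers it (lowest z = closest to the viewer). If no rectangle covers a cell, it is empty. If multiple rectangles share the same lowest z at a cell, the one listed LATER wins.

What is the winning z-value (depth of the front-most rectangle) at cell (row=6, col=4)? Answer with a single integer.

Answer: 2

Derivation:
Check cell (6,4):
  A: rows 3-5 cols 0-2 -> outside (row miss)
  B: rows 1-6 cols 0-4 z=2 -> covers; best now B (z=2)
  C: rows 3-6 cols 4-6 z=4 -> covers; best now B (z=2)
Winner: B at z=2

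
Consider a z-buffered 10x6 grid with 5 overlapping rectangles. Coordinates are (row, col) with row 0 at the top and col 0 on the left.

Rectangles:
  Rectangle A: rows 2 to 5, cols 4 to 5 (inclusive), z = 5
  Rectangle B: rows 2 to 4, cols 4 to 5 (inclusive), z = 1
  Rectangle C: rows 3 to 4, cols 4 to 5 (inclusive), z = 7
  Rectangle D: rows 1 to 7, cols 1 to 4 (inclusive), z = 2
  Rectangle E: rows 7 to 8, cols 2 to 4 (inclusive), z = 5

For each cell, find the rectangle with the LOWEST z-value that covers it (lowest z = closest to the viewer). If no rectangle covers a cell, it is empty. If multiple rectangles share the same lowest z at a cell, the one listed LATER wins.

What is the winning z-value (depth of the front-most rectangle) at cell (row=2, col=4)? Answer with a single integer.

Answer: 1

Derivation:
Check cell (2,4):
  A: rows 2-5 cols 4-5 z=5 -> covers; best now A (z=5)
  B: rows 2-4 cols 4-5 z=1 -> covers; best now B (z=1)
  C: rows 3-4 cols 4-5 -> outside (row miss)
  D: rows 1-7 cols 1-4 z=2 -> covers; best now B (z=1)
  E: rows 7-8 cols 2-4 -> outside (row miss)
Winner: B at z=1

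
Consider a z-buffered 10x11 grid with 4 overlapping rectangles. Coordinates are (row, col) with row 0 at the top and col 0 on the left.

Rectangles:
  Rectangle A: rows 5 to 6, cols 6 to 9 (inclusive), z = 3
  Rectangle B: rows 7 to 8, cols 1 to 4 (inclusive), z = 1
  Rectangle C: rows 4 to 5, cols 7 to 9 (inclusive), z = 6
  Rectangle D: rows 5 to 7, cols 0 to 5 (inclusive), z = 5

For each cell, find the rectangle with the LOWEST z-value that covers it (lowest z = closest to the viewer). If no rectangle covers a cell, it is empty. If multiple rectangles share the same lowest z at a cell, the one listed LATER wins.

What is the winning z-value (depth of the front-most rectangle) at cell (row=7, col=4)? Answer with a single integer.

Answer: 1

Derivation:
Check cell (7,4):
  A: rows 5-6 cols 6-9 -> outside (row miss)
  B: rows 7-8 cols 1-4 z=1 -> covers; best now B (z=1)
  C: rows 4-5 cols 7-9 -> outside (row miss)
  D: rows 5-7 cols 0-5 z=5 -> covers; best now B (z=1)
Winner: B at z=1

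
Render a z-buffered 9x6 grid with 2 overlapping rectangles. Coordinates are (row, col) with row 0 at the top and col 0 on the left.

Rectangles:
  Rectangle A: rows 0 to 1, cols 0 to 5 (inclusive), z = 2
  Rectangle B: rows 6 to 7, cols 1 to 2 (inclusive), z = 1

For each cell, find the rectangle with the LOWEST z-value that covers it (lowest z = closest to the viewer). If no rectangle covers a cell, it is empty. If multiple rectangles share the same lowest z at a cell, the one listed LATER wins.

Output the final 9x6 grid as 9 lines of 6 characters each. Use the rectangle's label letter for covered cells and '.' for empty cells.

AAAAAA
AAAAAA
......
......
......
......
.BB...
.BB...
......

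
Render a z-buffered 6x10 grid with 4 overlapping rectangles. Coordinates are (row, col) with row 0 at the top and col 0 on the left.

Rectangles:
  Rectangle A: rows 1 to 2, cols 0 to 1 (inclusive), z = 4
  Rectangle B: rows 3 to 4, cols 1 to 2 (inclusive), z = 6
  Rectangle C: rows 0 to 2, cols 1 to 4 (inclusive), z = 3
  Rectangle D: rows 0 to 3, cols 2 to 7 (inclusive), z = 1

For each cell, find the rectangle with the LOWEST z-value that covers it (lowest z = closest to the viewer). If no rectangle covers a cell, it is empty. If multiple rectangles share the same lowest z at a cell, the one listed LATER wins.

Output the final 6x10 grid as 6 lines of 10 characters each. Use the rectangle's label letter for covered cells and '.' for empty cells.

.CDDDDDD..
ACDDDDDD..
ACDDDDDD..
.BDDDDDD..
.BB.......
..........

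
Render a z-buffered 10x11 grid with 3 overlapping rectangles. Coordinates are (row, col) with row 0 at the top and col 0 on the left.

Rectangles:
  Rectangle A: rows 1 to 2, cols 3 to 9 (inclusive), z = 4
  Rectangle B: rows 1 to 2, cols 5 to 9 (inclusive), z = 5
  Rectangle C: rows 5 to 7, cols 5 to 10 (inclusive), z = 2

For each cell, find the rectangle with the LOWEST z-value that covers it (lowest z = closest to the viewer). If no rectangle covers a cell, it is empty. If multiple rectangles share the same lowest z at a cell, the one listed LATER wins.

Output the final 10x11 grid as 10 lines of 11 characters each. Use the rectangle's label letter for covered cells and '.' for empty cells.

...........
...AAAAAAA.
...AAAAAAA.
...........
...........
.....CCCCCC
.....CCCCCC
.....CCCCCC
...........
...........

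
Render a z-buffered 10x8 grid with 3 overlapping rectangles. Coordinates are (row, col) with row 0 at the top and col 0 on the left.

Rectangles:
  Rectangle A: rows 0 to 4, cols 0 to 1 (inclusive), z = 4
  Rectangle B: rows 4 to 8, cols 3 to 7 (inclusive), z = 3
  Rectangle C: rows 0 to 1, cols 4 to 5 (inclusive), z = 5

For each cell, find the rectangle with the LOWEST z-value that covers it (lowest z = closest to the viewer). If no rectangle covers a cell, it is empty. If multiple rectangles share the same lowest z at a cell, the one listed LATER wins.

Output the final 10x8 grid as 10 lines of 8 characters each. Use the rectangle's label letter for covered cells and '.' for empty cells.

AA..CC..
AA..CC..
AA......
AA......
AA.BBBBB
...BBBBB
...BBBBB
...BBBBB
...BBBBB
........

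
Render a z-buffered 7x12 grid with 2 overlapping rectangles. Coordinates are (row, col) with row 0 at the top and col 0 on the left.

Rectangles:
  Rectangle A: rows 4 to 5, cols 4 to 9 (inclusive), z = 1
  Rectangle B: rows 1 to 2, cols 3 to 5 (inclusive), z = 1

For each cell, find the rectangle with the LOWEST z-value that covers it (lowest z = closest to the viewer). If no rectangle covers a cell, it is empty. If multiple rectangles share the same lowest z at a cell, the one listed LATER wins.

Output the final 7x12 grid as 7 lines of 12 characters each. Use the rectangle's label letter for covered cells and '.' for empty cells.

............
...BBB......
...BBB......
............
....AAAAAA..
....AAAAAA..
............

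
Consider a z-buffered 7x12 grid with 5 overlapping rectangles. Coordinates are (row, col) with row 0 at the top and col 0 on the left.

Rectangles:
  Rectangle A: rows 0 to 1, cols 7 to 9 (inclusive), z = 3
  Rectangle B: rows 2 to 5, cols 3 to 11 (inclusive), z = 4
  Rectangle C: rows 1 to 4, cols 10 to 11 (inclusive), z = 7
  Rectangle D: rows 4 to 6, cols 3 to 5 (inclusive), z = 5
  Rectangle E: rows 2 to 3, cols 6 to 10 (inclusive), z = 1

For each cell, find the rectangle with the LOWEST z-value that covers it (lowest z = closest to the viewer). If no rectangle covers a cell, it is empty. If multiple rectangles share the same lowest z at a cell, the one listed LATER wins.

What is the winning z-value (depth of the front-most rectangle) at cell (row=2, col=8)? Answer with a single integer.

Check cell (2,8):
  A: rows 0-1 cols 7-9 -> outside (row miss)
  B: rows 2-5 cols 3-11 z=4 -> covers; best now B (z=4)
  C: rows 1-4 cols 10-11 -> outside (col miss)
  D: rows 4-6 cols 3-5 -> outside (row miss)
  E: rows 2-3 cols 6-10 z=1 -> covers; best now E (z=1)
Winner: E at z=1

Answer: 1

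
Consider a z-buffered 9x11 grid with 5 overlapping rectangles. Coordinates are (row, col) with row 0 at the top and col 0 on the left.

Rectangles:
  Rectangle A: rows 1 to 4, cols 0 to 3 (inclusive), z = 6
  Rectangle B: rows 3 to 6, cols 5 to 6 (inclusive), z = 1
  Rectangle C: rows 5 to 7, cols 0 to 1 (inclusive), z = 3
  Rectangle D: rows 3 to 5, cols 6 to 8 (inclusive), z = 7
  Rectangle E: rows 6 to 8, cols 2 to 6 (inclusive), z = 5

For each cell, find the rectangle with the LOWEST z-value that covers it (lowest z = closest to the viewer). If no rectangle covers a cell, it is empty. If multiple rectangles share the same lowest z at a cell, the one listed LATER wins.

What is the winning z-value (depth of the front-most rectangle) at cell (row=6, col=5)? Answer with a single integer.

Check cell (6,5):
  A: rows 1-4 cols 0-3 -> outside (row miss)
  B: rows 3-6 cols 5-6 z=1 -> covers; best now B (z=1)
  C: rows 5-7 cols 0-1 -> outside (col miss)
  D: rows 3-5 cols 6-8 -> outside (row miss)
  E: rows 6-8 cols 2-6 z=5 -> covers; best now B (z=1)
Winner: B at z=1

Answer: 1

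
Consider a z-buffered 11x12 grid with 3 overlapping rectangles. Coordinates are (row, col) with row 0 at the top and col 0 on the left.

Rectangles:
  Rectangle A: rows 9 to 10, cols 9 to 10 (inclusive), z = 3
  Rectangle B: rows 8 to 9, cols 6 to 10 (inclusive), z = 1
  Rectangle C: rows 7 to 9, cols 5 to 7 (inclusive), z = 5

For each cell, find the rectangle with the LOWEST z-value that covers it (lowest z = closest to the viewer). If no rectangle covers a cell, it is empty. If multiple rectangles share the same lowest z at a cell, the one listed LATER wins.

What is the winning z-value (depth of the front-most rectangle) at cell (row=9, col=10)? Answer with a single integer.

Answer: 1

Derivation:
Check cell (9,10):
  A: rows 9-10 cols 9-10 z=3 -> covers; best now A (z=3)
  B: rows 8-9 cols 6-10 z=1 -> covers; best now B (z=1)
  C: rows 7-9 cols 5-7 -> outside (col miss)
Winner: B at z=1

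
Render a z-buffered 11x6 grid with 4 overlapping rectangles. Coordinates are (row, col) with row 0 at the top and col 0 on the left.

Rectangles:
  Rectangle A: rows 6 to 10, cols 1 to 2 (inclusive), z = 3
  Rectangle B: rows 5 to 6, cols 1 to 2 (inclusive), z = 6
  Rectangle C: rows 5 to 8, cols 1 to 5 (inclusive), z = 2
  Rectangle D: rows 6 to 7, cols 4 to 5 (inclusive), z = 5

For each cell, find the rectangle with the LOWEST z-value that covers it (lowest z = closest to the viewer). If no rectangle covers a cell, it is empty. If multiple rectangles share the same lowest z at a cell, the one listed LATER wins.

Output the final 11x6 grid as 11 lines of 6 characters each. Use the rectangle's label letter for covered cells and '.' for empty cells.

......
......
......
......
......
.CCCCC
.CCCCC
.CCCCC
.CCCCC
.AA...
.AA...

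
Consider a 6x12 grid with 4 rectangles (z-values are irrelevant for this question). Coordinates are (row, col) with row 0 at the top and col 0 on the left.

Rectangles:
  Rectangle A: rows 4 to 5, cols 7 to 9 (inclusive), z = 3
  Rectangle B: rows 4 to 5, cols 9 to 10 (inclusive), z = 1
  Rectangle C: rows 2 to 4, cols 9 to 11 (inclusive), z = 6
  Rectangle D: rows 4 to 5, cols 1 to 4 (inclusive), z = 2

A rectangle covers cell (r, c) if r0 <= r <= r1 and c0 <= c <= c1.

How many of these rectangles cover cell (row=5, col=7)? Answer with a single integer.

Answer: 1

Derivation:
Check cell (5,7):
  A: rows 4-5 cols 7-9 -> covers
  B: rows 4-5 cols 9-10 -> outside (col miss)
  C: rows 2-4 cols 9-11 -> outside (row miss)
  D: rows 4-5 cols 1-4 -> outside (col miss)
Count covering = 1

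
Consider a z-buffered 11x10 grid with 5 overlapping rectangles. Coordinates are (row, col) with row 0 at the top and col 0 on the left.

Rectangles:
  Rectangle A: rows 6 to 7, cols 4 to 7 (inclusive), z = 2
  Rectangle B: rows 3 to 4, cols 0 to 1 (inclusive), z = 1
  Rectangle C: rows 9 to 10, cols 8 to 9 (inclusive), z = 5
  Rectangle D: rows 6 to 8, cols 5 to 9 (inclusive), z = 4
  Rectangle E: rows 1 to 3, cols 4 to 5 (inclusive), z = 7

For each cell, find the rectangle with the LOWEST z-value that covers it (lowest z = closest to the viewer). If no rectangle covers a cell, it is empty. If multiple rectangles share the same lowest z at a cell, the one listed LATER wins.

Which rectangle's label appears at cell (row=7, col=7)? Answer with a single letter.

Check cell (7,7):
  A: rows 6-7 cols 4-7 z=2 -> covers; best now A (z=2)
  B: rows 3-4 cols 0-1 -> outside (row miss)
  C: rows 9-10 cols 8-9 -> outside (row miss)
  D: rows 6-8 cols 5-9 z=4 -> covers; best now A (z=2)
  E: rows 1-3 cols 4-5 -> outside (row miss)
Winner: A at z=2

Answer: A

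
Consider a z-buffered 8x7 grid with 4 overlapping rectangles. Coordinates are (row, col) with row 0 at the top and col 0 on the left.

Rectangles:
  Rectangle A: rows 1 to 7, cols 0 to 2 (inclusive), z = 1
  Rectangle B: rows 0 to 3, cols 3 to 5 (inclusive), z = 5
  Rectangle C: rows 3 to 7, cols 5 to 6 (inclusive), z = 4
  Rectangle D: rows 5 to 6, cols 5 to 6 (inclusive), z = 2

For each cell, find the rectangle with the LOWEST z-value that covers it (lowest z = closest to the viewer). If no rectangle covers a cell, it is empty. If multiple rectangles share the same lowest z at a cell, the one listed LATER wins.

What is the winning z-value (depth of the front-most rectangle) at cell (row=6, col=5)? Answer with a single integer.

Check cell (6,5):
  A: rows 1-7 cols 0-2 -> outside (col miss)
  B: rows 0-3 cols 3-5 -> outside (row miss)
  C: rows 3-7 cols 5-6 z=4 -> covers; best now C (z=4)
  D: rows 5-6 cols 5-6 z=2 -> covers; best now D (z=2)
Winner: D at z=2

Answer: 2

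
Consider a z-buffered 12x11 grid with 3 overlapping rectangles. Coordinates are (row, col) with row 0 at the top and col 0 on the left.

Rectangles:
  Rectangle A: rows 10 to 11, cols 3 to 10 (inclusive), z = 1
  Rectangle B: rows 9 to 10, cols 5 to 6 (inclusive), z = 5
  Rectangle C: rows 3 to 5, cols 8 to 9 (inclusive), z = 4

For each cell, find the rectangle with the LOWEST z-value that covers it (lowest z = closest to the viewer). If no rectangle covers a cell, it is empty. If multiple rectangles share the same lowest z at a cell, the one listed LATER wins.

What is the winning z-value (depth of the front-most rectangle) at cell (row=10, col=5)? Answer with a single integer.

Check cell (10,5):
  A: rows 10-11 cols 3-10 z=1 -> covers; best now A (z=1)
  B: rows 9-10 cols 5-6 z=5 -> covers; best now A (z=1)
  C: rows 3-5 cols 8-9 -> outside (row miss)
Winner: A at z=1

Answer: 1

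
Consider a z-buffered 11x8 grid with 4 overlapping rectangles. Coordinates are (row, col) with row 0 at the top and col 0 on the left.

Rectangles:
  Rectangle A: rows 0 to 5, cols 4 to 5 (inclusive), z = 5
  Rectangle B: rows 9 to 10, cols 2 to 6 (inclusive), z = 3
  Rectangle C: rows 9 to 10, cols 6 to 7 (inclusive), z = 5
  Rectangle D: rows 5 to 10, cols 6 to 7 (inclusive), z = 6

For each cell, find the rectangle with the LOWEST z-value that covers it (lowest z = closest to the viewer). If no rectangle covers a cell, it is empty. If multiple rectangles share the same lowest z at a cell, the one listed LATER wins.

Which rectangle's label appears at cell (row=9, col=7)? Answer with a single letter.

Check cell (9,7):
  A: rows 0-5 cols 4-5 -> outside (row miss)
  B: rows 9-10 cols 2-6 -> outside (col miss)
  C: rows 9-10 cols 6-7 z=5 -> covers; best now C (z=5)
  D: rows 5-10 cols 6-7 z=6 -> covers; best now C (z=5)
Winner: C at z=5

Answer: C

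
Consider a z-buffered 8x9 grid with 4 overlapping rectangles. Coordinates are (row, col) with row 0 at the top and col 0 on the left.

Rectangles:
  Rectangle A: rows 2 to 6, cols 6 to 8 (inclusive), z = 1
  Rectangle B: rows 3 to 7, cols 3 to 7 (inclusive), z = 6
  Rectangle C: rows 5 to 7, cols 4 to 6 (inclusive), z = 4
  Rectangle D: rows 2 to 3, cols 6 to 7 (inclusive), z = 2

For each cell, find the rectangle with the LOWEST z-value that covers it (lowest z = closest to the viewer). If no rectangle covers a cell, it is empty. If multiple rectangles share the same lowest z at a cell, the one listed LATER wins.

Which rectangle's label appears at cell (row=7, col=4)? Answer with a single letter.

Answer: C

Derivation:
Check cell (7,4):
  A: rows 2-6 cols 6-8 -> outside (row miss)
  B: rows 3-7 cols 3-7 z=6 -> covers; best now B (z=6)
  C: rows 5-7 cols 4-6 z=4 -> covers; best now C (z=4)
  D: rows 2-3 cols 6-7 -> outside (row miss)
Winner: C at z=4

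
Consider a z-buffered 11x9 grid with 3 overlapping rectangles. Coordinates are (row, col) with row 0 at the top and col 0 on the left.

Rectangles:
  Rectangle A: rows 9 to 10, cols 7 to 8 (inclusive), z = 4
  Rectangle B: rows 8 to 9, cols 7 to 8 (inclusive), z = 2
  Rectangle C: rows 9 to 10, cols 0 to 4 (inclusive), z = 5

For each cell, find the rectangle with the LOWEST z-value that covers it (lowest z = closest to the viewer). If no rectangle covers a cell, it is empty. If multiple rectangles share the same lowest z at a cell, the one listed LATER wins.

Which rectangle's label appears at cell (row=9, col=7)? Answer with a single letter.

Answer: B

Derivation:
Check cell (9,7):
  A: rows 9-10 cols 7-8 z=4 -> covers; best now A (z=4)
  B: rows 8-9 cols 7-8 z=2 -> covers; best now B (z=2)
  C: rows 9-10 cols 0-4 -> outside (col miss)
Winner: B at z=2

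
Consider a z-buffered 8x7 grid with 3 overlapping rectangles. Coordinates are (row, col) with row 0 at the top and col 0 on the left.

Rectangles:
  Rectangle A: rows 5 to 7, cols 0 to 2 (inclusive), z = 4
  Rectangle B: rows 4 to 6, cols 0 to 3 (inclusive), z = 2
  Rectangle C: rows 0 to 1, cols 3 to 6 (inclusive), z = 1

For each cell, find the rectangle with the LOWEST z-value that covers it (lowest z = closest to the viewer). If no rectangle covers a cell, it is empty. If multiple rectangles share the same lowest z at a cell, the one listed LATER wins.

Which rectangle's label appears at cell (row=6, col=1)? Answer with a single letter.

Check cell (6,1):
  A: rows 5-7 cols 0-2 z=4 -> covers; best now A (z=4)
  B: rows 4-6 cols 0-3 z=2 -> covers; best now B (z=2)
  C: rows 0-1 cols 3-6 -> outside (row miss)
Winner: B at z=2

Answer: B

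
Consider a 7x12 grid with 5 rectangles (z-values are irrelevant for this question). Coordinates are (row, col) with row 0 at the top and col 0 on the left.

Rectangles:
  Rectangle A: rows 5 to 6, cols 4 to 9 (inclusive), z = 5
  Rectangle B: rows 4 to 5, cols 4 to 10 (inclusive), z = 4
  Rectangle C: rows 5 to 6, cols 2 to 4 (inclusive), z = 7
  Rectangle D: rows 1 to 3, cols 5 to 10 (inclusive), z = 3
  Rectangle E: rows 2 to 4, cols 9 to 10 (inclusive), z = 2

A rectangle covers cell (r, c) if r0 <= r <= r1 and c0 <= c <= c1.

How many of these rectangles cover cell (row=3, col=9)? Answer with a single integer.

Check cell (3,9):
  A: rows 5-6 cols 4-9 -> outside (row miss)
  B: rows 4-5 cols 4-10 -> outside (row miss)
  C: rows 5-6 cols 2-4 -> outside (row miss)
  D: rows 1-3 cols 5-10 -> covers
  E: rows 2-4 cols 9-10 -> covers
Count covering = 2

Answer: 2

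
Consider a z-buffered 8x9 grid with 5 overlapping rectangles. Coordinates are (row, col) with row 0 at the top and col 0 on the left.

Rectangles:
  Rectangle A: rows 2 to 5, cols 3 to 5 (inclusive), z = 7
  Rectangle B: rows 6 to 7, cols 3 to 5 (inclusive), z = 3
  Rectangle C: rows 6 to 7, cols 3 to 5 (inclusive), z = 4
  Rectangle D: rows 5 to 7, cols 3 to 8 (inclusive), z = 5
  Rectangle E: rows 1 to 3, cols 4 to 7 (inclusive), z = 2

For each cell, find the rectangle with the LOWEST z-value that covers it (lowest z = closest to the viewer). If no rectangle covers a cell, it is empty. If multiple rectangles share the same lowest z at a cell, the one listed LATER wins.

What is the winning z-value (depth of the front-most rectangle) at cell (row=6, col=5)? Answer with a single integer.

Answer: 3

Derivation:
Check cell (6,5):
  A: rows 2-5 cols 3-5 -> outside (row miss)
  B: rows 6-7 cols 3-5 z=3 -> covers; best now B (z=3)
  C: rows 6-7 cols 3-5 z=4 -> covers; best now B (z=3)
  D: rows 5-7 cols 3-8 z=5 -> covers; best now B (z=3)
  E: rows 1-3 cols 4-7 -> outside (row miss)
Winner: B at z=3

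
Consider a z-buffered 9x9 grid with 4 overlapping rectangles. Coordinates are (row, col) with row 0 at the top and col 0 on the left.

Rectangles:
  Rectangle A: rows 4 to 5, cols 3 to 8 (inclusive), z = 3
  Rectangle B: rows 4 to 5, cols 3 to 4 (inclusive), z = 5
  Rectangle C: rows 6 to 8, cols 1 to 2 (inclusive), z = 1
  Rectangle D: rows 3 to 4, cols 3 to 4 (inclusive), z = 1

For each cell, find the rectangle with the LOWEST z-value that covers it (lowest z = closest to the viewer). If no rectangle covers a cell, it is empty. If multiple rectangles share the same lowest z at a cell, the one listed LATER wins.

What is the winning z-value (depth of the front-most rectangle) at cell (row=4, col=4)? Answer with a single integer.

Answer: 1

Derivation:
Check cell (4,4):
  A: rows 4-5 cols 3-8 z=3 -> covers; best now A (z=3)
  B: rows 4-5 cols 3-4 z=5 -> covers; best now A (z=3)
  C: rows 6-8 cols 1-2 -> outside (row miss)
  D: rows 3-4 cols 3-4 z=1 -> covers; best now D (z=1)
Winner: D at z=1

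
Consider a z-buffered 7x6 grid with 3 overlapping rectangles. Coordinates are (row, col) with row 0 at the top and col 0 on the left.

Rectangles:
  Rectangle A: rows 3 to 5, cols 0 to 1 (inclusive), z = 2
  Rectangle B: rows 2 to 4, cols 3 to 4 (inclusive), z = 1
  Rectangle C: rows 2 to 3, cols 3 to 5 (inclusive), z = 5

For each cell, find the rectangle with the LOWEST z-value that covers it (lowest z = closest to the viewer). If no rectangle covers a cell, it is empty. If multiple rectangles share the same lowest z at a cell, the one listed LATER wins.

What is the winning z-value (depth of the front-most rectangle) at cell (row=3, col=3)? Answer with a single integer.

Check cell (3,3):
  A: rows 3-5 cols 0-1 -> outside (col miss)
  B: rows 2-4 cols 3-4 z=1 -> covers; best now B (z=1)
  C: rows 2-3 cols 3-5 z=5 -> covers; best now B (z=1)
Winner: B at z=1

Answer: 1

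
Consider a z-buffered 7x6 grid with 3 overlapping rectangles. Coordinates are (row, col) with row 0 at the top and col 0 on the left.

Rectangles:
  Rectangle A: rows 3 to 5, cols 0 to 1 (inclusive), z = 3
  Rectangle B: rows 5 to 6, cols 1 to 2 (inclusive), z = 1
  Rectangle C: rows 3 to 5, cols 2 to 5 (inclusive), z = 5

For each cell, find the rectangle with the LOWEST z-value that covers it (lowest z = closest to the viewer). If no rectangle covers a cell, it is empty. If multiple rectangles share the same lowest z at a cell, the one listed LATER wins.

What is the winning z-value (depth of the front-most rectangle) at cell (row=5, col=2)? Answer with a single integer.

Answer: 1

Derivation:
Check cell (5,2):
  A: rows 3-5 cols 0-1 -> outside (col miss)
  B: rows 5-6 cols 1-2 z=1 -> covers; best now B (z=1)
  C: rows 3-5 cols 2-5 z=5 -> covers; best now B (z=1)
Winner: B at z=1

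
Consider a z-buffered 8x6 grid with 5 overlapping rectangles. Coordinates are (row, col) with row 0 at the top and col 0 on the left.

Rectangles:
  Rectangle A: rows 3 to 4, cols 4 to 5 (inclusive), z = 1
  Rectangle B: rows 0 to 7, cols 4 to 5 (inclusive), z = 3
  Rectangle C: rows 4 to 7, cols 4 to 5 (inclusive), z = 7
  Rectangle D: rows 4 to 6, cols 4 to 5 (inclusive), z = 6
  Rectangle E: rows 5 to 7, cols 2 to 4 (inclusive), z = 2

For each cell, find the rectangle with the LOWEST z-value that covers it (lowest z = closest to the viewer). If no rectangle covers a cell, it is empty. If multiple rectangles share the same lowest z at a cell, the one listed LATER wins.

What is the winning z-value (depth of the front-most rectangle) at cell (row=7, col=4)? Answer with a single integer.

Check cell (7,4):
  A: rows 3-4 cols 4-5 -> outside (row miss)
  B: rows 0-7 cols 4-5 z=3 -> covers; best now B (z=3)
  C: rows 4-7 cols 4-5 z=7 -> covers; best now B (z=3)
  D: rows 4-6 cols 4-5 -> outside (row miss)
  E: rows 5-7 cols 2-4 z=2 -> covers; best now E (z=2)
Winner: E at z=2

Answer: 2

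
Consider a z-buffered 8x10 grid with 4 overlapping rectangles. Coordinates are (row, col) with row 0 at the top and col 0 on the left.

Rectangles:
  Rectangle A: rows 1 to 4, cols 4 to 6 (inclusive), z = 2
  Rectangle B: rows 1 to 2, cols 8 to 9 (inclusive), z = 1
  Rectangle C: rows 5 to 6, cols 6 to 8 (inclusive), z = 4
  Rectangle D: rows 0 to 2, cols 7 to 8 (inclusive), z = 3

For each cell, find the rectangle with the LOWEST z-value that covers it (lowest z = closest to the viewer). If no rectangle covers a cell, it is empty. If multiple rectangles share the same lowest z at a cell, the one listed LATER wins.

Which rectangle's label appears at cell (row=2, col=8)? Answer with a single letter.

Check cell (2,8):
  A: rows 1-4 cols 4-6 -> outside (col miss)
  B: rows 1-2 cols 8-9 z=1 -> covers; best now B (z=1)
  C: rows 5-6 cols 6-8 -> outside (row miss)
  D: rows 0-2 cols 7-8 z=3 -> covers; best now B (z=1)
Winner: B at z=1

Answer: B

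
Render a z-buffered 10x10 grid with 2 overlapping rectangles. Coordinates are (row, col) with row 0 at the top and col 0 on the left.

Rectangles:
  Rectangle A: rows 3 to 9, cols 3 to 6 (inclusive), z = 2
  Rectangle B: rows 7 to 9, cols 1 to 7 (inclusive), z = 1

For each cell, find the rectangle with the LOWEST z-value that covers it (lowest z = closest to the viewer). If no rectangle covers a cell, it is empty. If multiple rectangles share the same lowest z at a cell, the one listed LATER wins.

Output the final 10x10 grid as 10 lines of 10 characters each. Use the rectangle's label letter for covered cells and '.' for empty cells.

..........
..........
..........
...AAAA...
...AAAA...
...AAAA...
...AAAA...
.BBBBBBB..
.BBBBBBB..
.BBBBBBB..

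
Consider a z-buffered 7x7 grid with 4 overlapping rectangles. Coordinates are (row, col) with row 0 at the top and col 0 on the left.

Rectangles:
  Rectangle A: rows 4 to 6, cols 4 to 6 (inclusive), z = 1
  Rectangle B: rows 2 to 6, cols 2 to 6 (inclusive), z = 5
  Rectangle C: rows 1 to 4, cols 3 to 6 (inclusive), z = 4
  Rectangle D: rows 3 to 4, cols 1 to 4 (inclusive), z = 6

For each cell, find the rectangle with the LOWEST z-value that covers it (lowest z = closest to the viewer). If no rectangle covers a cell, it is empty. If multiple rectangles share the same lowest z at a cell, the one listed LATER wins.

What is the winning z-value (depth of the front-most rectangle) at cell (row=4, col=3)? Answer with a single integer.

Check cell (4,3):
  A: rows 4-6 cols 4-6 -> outside (col miss)
  B: rows 2-6 cols 2-6 z=5 -> covers; best now B (z=5)
  C: rows 1-4 cols 3-6 z=4 -> covers; best now C (z=4)
  D: rows 3-4 cols 1-4 z=6 -> covers; best now C (z=4)
Winner: C at z=4

Answer: 4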